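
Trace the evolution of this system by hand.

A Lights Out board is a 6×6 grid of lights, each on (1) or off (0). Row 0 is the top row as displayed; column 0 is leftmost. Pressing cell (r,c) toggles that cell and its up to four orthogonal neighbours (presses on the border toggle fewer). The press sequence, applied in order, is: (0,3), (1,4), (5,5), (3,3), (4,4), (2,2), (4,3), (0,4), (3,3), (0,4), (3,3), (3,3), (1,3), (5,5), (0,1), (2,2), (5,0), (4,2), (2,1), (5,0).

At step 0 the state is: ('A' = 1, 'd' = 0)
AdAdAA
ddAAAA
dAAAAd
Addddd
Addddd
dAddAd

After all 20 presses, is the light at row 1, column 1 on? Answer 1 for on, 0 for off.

0

t=0: AdAdAA
ddAAAA
dAAAAd
Addddd
Addddd
dAddAd
t=1: AddAdA
ddAdAA
dAAAAd
Addddd
Addddd
dAddAd
t=2: AddAAA
ddAAdd
dAAAdd
Addddd
Addddd
dAddAd
t=3: AddAAA
ddAAdd
dAAAdd
Addddd
AddddA
dAdddA
t=4: AddAAA
ddAAdd
dAAddd
AdAAAd
AddAdA
dAdddA
t=5: AddAAA
ddAAdd
dAAddd
AdAAdd
AdddAd
dAddAA
t=6: AddAAA
dddAdd
dddAdd
AddAdd
AdddAd
dAddAA
t=7: AddAAA
dddAdd
dddAdd
Addddd
AdAAdd
dAdAAA
t=8: Addddd
dddAAd
dddAdd
Addddd
AdAAdd
dAdAAA
t=9: Addddd
dddAAd
dddddd
AdAAAd
AdAddd
dAdAAA
t=10: AddAAA
dddAdd
dddddd
AdAAAd
AdAddd
dAdAAA
t=11: AddAAA
dddAdd
dddAdd
Addddd
AdAAdd
dAdAAA
t=12: AddAAA
dddAdd
dddddd
AdAAAd
AdAddd
dAdAAA
t=13: AdddAA
ddAdAd
dddAdd
AdAAAd
AdAddd
dAdAAA
t=14: AdddAA
ddAdAd
dddAdd
AdAAAd
AdAddA
dAdAdd
t=15: dAAdAA
dAAdAd
dddAdd
AdAAAd
AdAddA
dAdAdd
t=16: dAAdAA
dAddAd
dAAddd
AddAAd
AdAddA
dAdAdd
t=17: dAAdAA
dAddAd
dAAddd
AddAAd
ddAddA
AddAdd
t=18: dAAdAA
dAddAd
dAAddd
AdAAAd
dAdAdA
AdAAdd
t=19: dAAdAA
ddddAd
Addddd
AAAAAd
dAdAdA
AdAAdd
t=20: dAAdAA
ddddAd
Addddd
AAAAAd
AAdAdA
dAAAdd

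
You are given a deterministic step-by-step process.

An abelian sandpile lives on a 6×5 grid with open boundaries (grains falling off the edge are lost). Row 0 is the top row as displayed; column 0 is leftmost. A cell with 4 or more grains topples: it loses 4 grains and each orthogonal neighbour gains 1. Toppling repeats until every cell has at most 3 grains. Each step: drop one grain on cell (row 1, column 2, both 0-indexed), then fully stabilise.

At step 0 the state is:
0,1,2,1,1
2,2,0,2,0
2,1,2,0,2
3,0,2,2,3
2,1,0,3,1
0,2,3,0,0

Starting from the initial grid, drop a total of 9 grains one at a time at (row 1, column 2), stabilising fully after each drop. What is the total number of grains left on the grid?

k=0  0,1,2,1,1
2,2,0,2,0
2,1,2,0,2
3,0,2,2,3
2,1,0,3,1
0,2,3,0,0
k=1  0,1,2,1,1
2,2,1,2,0
2,1,2,0,2
3,0,2,2,3
2,1,0,3,1
0,2,3,0,0
k=2  0,1,2,1,1
2,2,2,2,0
2,1,2,0,2
3,0,2,2,3
2,1,0,3,1
0,2,3,0,0
k=3  0,1,2,1,1
2,2,3,2,0
2,1,2,0,2
3,0,2,2,3
2,1,0,3,1
0,2,3,0,0
k=4  0,1,3,1,1
2,3,0,3,0
2,1,3,0,2
3,0,2,2,3
2,1,0,3,1
0,2,3,0,0
k=5  0,1,3,1,1
2,3,1,3,0
2,1,3,0,2
3,0,2,2,3
2,1,0,3,1
0,2,3,0,0
k=6  0,1,3,1,1
2,3,2,3,0
2,1,3,0,2
3,0,2,2,3
2,1,0,3,1
0,2,3,0,0
k=7  0,1,3,1,1
2,3,3,3,0
2,1,3,0,2
3,0,2,2,3
2,1,0,3,1
0,2,3,0,0
k=8  0,3,1,3,1
3,1,0,1,1
2,3,1,2,2
3,0,3,2,3
2,1,0,3,1
0,2,3,0,0
k=9  0,3,1,3,1
3,1,1,1,1
2,3,1,2,2
3,0,3,2,3
2,1,0,3,1
0,2,3,0,0

48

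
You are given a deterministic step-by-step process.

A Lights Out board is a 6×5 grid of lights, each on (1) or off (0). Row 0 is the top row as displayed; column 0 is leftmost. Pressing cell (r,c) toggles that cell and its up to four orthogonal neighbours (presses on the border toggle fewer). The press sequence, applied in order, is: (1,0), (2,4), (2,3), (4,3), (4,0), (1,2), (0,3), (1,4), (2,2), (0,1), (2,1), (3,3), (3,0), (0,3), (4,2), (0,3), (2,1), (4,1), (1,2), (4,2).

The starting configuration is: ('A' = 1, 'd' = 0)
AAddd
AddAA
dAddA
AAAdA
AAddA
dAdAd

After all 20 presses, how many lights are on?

0) AAddd
AddAA
dAddA
AAAdA
AAddA
dAdAd
1) dAddd
dAdAA
AAddA
AAAdA
AAddA
dAdAd
2) dAddd
dAdAd
AAdAd
AAAdd
AAddA
dAdAd
3) dAddd
dAddd
AAAdA
AAAAd
AAddA
dAdAd
4) dAddd
dAddd
AAAdA
AAAdd
AAAAd
dAddd
5) dAddd
dAddd
AAAdA
dAAdd
ddAAd
AAddd
6) dAAdd
ddAAd
AAddA
dAAdd
ddAAd
AAddd
7) dAdAA
ddAdd
AAddA
dAAdd
ddAAd
AAddd
8) dAdAd
ddAAA
AAddd
dAAdd
ddAAd
AAddd
9) dAdAd
dddAA
AdAAd
dAddd
ddAAd
AAddd
10) AdAAd
dAdAA
AdAAd
dAddd
ddAAd
AAddd
11) AdAAd
dddAA
dAdAd
ddddd
ddAAd
AAddd
12) AdAAd
dddAA
dAddd
ddAAA
ddAdd
AAddd
13) AdAAd
dddAA
AAddd
AAAAA
AdAdd
AAddd
14) AdddA
ddddA
AAddd
AAAAA
AdAdd
AAddd
15) AdddA
ddddA
AAddd
AAdAA
AAdAd
AAAdd
16) AdAAd
dddAA
AAddd
AAdAA
AAdAd
AAAdd
17) AdAAd
dAdAA
ddAdd
AddAA
AAdAd
AAAdd
18) AdAAd
dAdAA
ddAdd
AAdAA
ddAAd
AdAdd
19) AddAd
ddAdA
ddddd
AAdAA
ddAAd
AdAdd
20) AddAd
ddAdA
ddddd
AAAAA
dAddd
Adddd

11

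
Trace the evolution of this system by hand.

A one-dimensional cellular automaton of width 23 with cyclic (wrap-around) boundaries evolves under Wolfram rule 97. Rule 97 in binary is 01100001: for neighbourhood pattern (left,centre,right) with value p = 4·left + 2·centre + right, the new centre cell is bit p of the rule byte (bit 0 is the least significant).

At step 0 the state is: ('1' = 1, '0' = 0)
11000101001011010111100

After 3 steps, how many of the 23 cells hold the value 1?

0) 11000101001011010111100
1) 01010010000101101000100
2) 00100000110010110010001
3) 00001110010001010000100

7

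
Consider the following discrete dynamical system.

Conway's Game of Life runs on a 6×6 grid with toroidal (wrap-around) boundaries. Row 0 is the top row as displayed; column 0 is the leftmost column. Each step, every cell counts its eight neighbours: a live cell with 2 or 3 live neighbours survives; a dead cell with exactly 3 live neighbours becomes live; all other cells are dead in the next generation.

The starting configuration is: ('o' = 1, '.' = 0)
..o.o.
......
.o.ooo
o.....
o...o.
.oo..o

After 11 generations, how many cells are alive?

step 0: ..o.o.
......
.o.ooo
o.....
o...o.
.oo..o
step 1: .ooo..
..o..o
o...oo
oo.o..
o.....
ooo.oo
step 2: ......
..o..o
..ooo.
.o..o.
...oo.
....oo
step 3: ....oo
..o.o.
.oo.oo
.....o
...o..
...ooo
step 4: ......
ooo...
ooo.oo
o.oo.o
...o.o
...o.o
step 5: ooo...
..oo..
....o.
......
...o.o
......
step 6: .ooo..
..oo..
...o..
....o.
......
ooo...
step 7: o.....
.o..o.
..ooo.
......
.o....
o..o..
step 8: oo...o
.oo.oo
..ooo.
..oo..
......
oo....
step 9: ....o.
......
.....o
..o.o.
.oo...
.o...o
step 10: ......
......
......
.ooo..
oooo..
ooo...
step 11: .o....
......
..o...
o..o..
......
o..o..

6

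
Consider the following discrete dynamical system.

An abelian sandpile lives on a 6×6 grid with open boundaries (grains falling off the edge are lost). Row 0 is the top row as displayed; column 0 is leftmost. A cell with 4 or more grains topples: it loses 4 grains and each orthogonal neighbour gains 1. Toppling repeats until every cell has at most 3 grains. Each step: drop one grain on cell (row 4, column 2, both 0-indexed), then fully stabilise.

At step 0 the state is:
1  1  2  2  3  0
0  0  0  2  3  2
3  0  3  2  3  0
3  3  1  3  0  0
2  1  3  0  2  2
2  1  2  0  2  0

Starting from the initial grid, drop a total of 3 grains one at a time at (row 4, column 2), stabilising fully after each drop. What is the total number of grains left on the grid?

k=0  1  1  2  2  3  0
0  0  0  2  3  2
3  0  3  2  3  0
3  3  1  3  0  0
2  1  3  0  2  2
2  1  2  0  2  0
k=1  1  1  2  2  3  0
0  0  0  2  3  2
3  0  3  2  3  0
3  3  2  3  0  0
2  2  0  1  2  2
2  1  3  0  2  0
k=2  1  1  2  2  3  0
0  0  0  2  3  2
3  0  3  2  3  0
3  3  2  3  0  0
2  2  1  1  2  2
2  1  3  0  2  0
k=3  1  1  2  2  3  0
0  0  0  2  3  2
3  0  3  2  3  0
3  3  2  3  0  0
2  2  2  1  2  2
2  1  3  0  2  0

57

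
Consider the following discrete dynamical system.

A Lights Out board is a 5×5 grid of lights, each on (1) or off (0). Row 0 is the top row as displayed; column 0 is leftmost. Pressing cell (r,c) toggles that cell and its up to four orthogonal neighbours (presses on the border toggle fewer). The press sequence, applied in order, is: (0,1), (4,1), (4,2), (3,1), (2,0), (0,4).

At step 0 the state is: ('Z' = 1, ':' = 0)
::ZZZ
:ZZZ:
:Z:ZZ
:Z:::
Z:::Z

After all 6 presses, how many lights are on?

14

[0] ::ZZZ
:ZZZ:
:Z:ZZ
:Z:::
Z:::Z
[1] ZZ:ZZ
::ZZ:
:Z:ZZ
:Z:::
Z:::Z
[2] ZZ:ZZ
::ZZ:
:Z:ZZ
:::::
:ZZ:Z
[3] ZZ:ZZ
::ZZ:
:Z:ZZ
::Z::
:::ZZ
[4] ZZ:ZZ
::ZZ:
:::ZZ
ZZ:::
:Z:ZZ
[5] ZZ:ZZ
Z:ZZ:
ZZ:ZZ
:Z:::
:Z:ZZ
[6] ZZ:::
Z:ZZZ
ZZ:ZZ
:Z:::
:Z:ZZ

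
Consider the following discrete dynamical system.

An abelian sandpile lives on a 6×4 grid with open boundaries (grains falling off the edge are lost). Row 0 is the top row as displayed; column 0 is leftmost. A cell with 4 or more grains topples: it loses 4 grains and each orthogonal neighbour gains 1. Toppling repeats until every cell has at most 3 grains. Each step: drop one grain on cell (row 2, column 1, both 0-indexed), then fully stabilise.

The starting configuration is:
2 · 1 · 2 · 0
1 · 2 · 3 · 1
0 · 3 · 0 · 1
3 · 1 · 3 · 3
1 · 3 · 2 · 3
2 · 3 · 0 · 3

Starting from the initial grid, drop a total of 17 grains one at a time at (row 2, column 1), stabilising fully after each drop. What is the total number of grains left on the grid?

0) 2 · 1 · 2 · 0
1 · 2 · 3 · 1
0 · 3 · 0 · 1
3 · 1 · 3 · 3
1 · 3 · 2 · 3
2 · 3 · 0 · 3
1) 2 · 1 · 2 · 0
1 · 3 · 3 · 1
1 · 0 · 1 · 1
3 · 2 · 3 · 3
1 · 3 · 2 · 3
2 · 3 · 0 · 3
2) 2 · 1 · 2 · 0
1 · 3 · 3 · 1
1 · 1 · 1 · 1
3 · 2 · 3 · 3
1 · 3 · 2 · 3
2 · 3 · 0 · 3
3) 2 · 1 · 2 · 0
1 · 3 · 3 · 1
1 · 2 · 1 · 1
3 · 2 · 3 · 3
1 · 3 · 2 · 3
2 · 3 · 0 · 3
4) 2 · 1 · 2 · 0
1 · 3 · 3 · 1
1 · 3 · 1 · 1
3 · 2 · 3 · 3
1 · 3 · 2 · 3
2 · 3 · 0 · 3
5) 2 · 2 · 3 · 0
2 · 1 · 0 · 2
2 · 1 · 3 · 1
3 · 3 · 3 · 3
1 · 3 · 2 · 3
2 · 3 · 0 · 3
6) 2 · 2 · 3 · 0
2 · 1 · 0 · 2
2 · 2 · 3 · 1
3 · 3 · 3 · 3
1 · 3 · 2 · 3
2 · 3 · 0 · 3
7) 2 · 2 · 3 · 0
2 · 1 · 0 · 2
2 · 3 · 3 · 1
3 · 3 · 3 · 3
1 · 3 · 2 · 3
2 · 3 · 0 · 3
8) 2 · 2 · 3 · 0
3 · 2 · 1 · 2
0 · 3 · 1 · 3
1 · 3 · 3 · 1
3 · 2 · 1 · 2
3 · 0 · 3 · 0
9) 2 · 2 · 3 · 0
3 · 3 · 1 · 2
1 · 1 · 3 · 3
2 · 1 · 0 · 2
3 · 3 · 2 · 2
3 · 0 · 3 · 0
10) 2 · 2 · 3 · 0
3 · 3 · 1 · 2
1 · 2 · 3 · 3
2 · 1 · 0 · 2
3 · 3 · 2 · 2
3 · 0 · 3 · 0
11) 2 · 2 · 3 · 0
3 · 3 · 1 · 2
1 · 3 · 3 · 3
2 · 1 · 0 · 2
3 · 3 · 2 · 2
3 · 0 · 3 · 0
12) 3 · 3 · 3 · 0
0 · 1 · 3 · 3
3 · 2 · 1 · 0
2 · 2 · 1 · 3
3 · 3 · 2 · 2
3 · 0 · 3 · 0
13) 3 · 3 · 3 · 0
0 · 1 · 3 · 3
3 · 3 · 1 · 0
2 · 2 · 1 · 3
3 · 3 · 2 · 2
3 · 0 · 3 · 0
14) 3 · 3 · 3 · 0
1 · 2 · 3 · 3
0 · 1 · 2 · 0
3 · 3 · 1 · 3
3 · 3 · 2 · 2
3 · 0 · 3 · 0
15) 3 · 3 · 3 · 0
1 · 2 · 3 · 3
0 · 2 · 2 · 0
3 · 3 · 1 · 3
3 · 3 · 2 · 2
3 · 0 · 3 · 0
16) 3 · 3 · 3 · 0
1 · 2 · 3 · 3
0 · 3 · 2 · 0
3 · 3 · 1 · 3
3 · 3 · 2 · 2
3 · 0 · 3 · 0
17) 3 · 3 · 3 · 0
1 · 3 · 3 · 3
2 · 1 · 3 · 0
1 · 2 · 2 · 3
2 · 1 · 3 · 2
0 · 2 · 3 · 0

46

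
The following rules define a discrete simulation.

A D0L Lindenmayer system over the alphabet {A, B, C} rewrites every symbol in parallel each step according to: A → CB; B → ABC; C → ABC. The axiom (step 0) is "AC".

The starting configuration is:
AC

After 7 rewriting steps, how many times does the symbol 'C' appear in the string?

776

k=0  AC
k=1  CBABC
k=2  ABCABCCBABCABC
k=3  CBABCABCCBABCABCABCABCCBABCABCCBABCABC
k=4  ABCABCCBABCABCCBABCABCABCABCCBABCABCCBABCABCCBABCABCCBABCABCABCABCCBABCABCCBABCABCABCABCCBABCABCCBABCABC
k=5  CBABCABCCBABCABCABCABCCBABCABCCBABCABCABCABCCBABCABCCBABCA…ABCABCCBABCABCABCABCCBABCABCCBABCABCABCABCCBABCABCCBABCABC  (len 284)
k=6  ABCABCCBABCABCCBABCABCABCABCCBABCABCCBABCABCCBABCABCCBABCA…ABCABCCBABCABCABCABCCBABCABCCBABCABCABCABCCBABCABCCBABCABC  (len 776)
k=7  CBABCABCCBABCABCABCABCCBABCABCCBABCABCABCABCCBABCABCCBABCA…ABCABCCBABCABCABCABCCBABCABCCBABCABCABCABCCBABCABCCBABCABC  (len 2120)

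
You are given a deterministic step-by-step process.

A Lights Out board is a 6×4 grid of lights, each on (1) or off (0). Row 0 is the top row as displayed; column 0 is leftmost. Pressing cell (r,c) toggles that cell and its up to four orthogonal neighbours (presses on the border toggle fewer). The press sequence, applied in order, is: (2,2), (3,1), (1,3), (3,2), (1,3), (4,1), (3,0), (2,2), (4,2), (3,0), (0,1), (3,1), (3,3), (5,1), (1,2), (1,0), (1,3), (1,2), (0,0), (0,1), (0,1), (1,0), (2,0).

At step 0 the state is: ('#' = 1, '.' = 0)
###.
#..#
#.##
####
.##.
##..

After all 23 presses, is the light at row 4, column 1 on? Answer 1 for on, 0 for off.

0) ###.
#..#
#.##
####
.##.
##..
1) ###.
#.##
##..
##.#
.##.
##..
2) ###.
#.##
#...
..##
..#.
##..
3) ####
#...
#..#
..##
..#.
##..
4) ####
#...
#.##
.#..
....
##..
5) ###.
#.##
#.#.
.#..
....
##..
6) ###.
#.##
#.#.
....
###.
#...
7) ###.
#.##
..#.
##..
.##.
#...
8) ###.
#..#
.#.#
###.
.##.
#...
9) ###.
#..#
.#.#
##..
...#
#.#.
10) ###.
#..#
##.#
....
#..#
#.#.
11) ....
##.#
##.#
....
#..#
#.#.
12) ....
##.#
#..#
###.
##.#
#.#.
13) ....
##.#
#...
##.#
##..
#.#.
14) ....
##.#
#...
##.#
#...
.#..
15) ..#.
#.#.
#.#.
##.#
#...
.#..
16) #.#.
.##.
..#.
##.#
#...
.#..
17) #.##
.#.#
..##
##.#
#...
.#..
18) #..#
..#.
...#
##.#
#...
.#..
19) .#.#
#.#.
...#
##.#
#...
.#..
20) #.##
###.
...#
##.#
#...
.#..
21) .#.#
#.#.
...#
##.#
#...
.#..
22) ##.#
.##.
#..#
##.#
#...
.#..
23) ##.#
###.
.#.#
.#.#
#...
.#..

0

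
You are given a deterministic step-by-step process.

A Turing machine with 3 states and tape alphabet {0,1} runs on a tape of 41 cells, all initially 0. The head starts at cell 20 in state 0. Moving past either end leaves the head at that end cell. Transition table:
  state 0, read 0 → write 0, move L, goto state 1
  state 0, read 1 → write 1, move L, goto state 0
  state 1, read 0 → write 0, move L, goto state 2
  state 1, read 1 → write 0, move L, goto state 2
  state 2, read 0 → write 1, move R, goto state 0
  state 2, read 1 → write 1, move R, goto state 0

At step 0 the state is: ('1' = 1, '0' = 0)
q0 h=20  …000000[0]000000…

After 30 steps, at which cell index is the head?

step 0: q0 h=20  …000000[0]000000…
step 1: q1 h=19  …000000[0]000000…
step 2: q2 h=18  …000000[0]000000…
step 3: q0 h=19  …000001[0]000000…
step 4: q1 h=18  …000000[1]000000…
step 5: q2 h=17  …000000[0]000000…
step 6: q0 h=18  …000001[0]000000…
step 7: q1 h=17  …000000[1]000000…
step 8: q2 h=16  …000000[0]000000…
step 9: q0 h=17  …000001[0]000000…
step 10: q1 h=16  …000000[1]000000…
step 11: q2 h=15  …000000[0]000000…
step 12: q0 h=16  …000001[0]000000…
step 13: q1 h=15  …000000[1]000000…
step 14: q2 h=14  …000000[0]000000…
step 15: q0 h=15  …000001[0]000000…
step 16: q1 h=14  …000000[1]000000…
step 17: q2 h=13  …000000[0]000000…
step 18: q0 h=14  …000001[0]000000…
step 19: q1 h=13  …000000[1]000000…
step 20: q2 h=12  …000000[0]000000…
step 21: q0 h=13  …000001[0]000000…
step 22: q1 h=12  …000000[1]000000…
step 23: q2 h=11  …000000[0]000000…
step 24: q0 h=12  …000001[0]000000…
step 25: q1 h=11  …000000[1]000000…
step 26: q2 h=10  …000000[0]000000…
step 27: q0 h=11  …000001[0]000000…
step 28: q1 h=10  …000000[1]000000…
step 29: q2 h= 9  …000000[0]000000…
step 30: q0 h=10  …000001[0]000000…

10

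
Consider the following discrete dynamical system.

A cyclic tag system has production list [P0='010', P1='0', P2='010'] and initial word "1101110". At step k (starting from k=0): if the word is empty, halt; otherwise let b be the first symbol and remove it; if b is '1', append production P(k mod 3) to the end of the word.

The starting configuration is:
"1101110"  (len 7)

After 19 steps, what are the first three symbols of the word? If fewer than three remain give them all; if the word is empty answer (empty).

100

[0] "1101110"  (len 7)
[1] "101110010"  (len 9)
[2] "011100100"  (len 9)
[3] "11100100"  (len 8)
[4] "1100100010"  (len 10)
[5] "1001000100"  (len 10)
[6] "001000100010"  (len 12)
[7] "01000100010"  (len 11)
[8] "1000100010"  (len 10)
[9] "000100010010"  (len 12)
[10] "00100010010"  (len 11)
[11] "0100010010"  (len 10)
[12] "100010010"  (len 9)
[13] "00010010010"  (len 11)
[14] "0010010010"  (len 10)
[15] "010010010"  (len 9)
[16] "10010010"  (len 8)
[17] "00100100"  (len 8)
[18] "0100100"  (len 7)
[19] "100100"  (len 6)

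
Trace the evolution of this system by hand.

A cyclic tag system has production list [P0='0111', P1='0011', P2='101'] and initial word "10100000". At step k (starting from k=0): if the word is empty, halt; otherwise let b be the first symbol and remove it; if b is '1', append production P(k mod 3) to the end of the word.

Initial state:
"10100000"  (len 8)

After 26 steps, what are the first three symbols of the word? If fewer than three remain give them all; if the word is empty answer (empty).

011

[0] "10100000"  (len 8)
[1] "01000000111"  (len 11)
[2] "1000000111"  (len 10)
[3] "000000111101"  (len 12)
[4] "00000111101"  (len 11)
[5] "0000111101"  (len 10)
[6] "000111101"  (len 9)
[7] "00111101"  (len 8)
[8] "0111101"  (len 7)
[9] "111101"  (len 6)
[10] "111010111"  (len 9)
[11] "110101110011"  (len 12)
[12] "10101110011101"  (len 14)
[13] "01011100111010111"  (len 17)
[14] "1011100111010111"  (len 16)
[15] "011100111010111101"  (len 18)
[16] "11100111010111101"  (len 17)
[17] "11001110101111010011"  (len 20)
[18] "1001110101111010011101"  (len 22)
[19] "0011101011110100111010111"  (len 25)
[20] "011101011110100111010111"  (len 24)
[21] "11101011110100111010111"  (len 23)
[22] "11010111101001110101110111"  (len 26)
[23] "10101111010011101011101110011"  (len 29)
[24] "0101111010011101011101110011101"  (len 31)
[25] "101111010011101011101110011101"  (len 30)
[26] "011110100111010111011100111010011"  (len 33)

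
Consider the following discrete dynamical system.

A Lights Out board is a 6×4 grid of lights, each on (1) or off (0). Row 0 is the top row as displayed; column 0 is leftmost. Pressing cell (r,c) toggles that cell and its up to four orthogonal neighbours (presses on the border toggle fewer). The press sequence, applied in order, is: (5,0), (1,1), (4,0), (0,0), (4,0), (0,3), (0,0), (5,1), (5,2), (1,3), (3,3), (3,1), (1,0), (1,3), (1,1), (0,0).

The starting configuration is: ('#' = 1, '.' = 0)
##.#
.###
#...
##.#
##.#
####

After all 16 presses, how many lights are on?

gen 0: ##.#
.###
#...
##.#
##.#
####
gen 1: ##.#
.###
#...
##.#
.#.#
..##
gen 2: #..#
#..#
##..
##.#
.#.#
..##
gen 3: #..#
#..#
##..
.#.#
#..#
#.##
gen 4: .#.#
...#
##..
.#.#
#..#
#.##
gen 5: .#.#
...#
##..
##.#
.#.#
..##
gen 6: .##.
....
##..
##.#
.#.#
..##
gen 7: #.#.
#...
##..
##.#
.#.#
..##
gen 8: #.#.
#...
##..
##.#
...#
##.#
gen 9: #.#.
#...
##..
##.#
..##
#.#.
gen 10: #.##
#.##
##.#
##.#
..##
#.#.
gen 11: #.##
#.##
##..
###.
..#.
#.#.
gen 12: #.##
#.##
#...
....
.##.
#.#.
gen 13: ..##
.###
....
....
.##.
#.#.
gen 14: ..#.
.#..
...#
....
.##.
#.#.
gen 15: .##.
#.#.
.#.#
....
.##.
#.#.
gen 16: #.#.
..#.
.#.#
....
.##.
#.#.

9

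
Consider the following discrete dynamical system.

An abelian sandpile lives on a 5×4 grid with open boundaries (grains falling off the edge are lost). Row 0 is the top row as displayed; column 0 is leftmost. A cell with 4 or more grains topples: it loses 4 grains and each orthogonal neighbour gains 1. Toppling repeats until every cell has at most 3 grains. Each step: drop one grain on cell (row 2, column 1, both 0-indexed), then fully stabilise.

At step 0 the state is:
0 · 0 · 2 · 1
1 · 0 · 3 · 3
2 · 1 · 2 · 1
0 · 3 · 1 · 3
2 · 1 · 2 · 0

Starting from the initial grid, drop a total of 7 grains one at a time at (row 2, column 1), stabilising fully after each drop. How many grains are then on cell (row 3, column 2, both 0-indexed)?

[0] 0 · 0 · 2 · 1
1 · 0 · 3 · 3
2 · 1 · 2 · 1
0 · 3 · 1 · 3
2 · 1 · 2 · 0
[1] 0 · 0 · 2 · 1
1 · 0 · 3 · 3
2 · 2 · 2 · 1
0 · 3 · 1 · 3
2 · 1 · 2 · 0
[2] 0 · 0 · 2 · 1
1 · 0 · 3 · 3
2 · 3 · 2 · 1
0 · 3 · 1 · 3
2 · 1 · 2 · 0
[3] 0 · 0 · 2 · 1
1 · 1 · 3 · 3
3 · 1 · 3 · 1
1 · 0 · 2 · 3
2 · 2 · 2 · 0
[4] 0 · 0 · 2 · 1
1 · 1 · 3 · 3
3 · 2 · 3 · 1
1 · 0 · 2 · 3
2 · 2 · 2 · 0
[5] 0 · 0 · 2 · 1
1 · 1 · 3 · 3
3 · 3 · 3 · 1
1 · 0 · 2 · 3
2 · 2 · 2 · 0
[6] 0 · 0 · 3 · 2
2 · 3 · 1 · 0
0 · 2 · 1 · 3
2 · 1 · 3 · 3
2 · 2 · 2 · 0
[7] 0 · 0 · 3 · 2
2 · 3 · 1 · 0
0 · 3 · 1 · 3
2 · 1 · 3 · 3
2 · 2 · 2 · 0

3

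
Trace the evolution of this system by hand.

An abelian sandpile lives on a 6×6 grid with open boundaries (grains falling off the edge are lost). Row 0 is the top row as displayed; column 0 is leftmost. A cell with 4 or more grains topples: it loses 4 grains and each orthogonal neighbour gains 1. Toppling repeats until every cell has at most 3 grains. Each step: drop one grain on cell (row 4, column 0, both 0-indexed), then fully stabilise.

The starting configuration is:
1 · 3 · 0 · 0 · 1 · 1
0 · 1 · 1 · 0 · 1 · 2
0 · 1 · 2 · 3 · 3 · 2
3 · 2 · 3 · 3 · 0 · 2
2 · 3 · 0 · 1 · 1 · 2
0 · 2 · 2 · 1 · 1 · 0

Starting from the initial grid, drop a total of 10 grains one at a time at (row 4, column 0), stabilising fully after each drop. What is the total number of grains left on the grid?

56

0) 1 · 3 · 0 · 0 · 1 · 1
0 · 1 · 1 · 0 · 1 · 2
0 · 1 · 2 · 3 · 3 · 2
3 · 2 · 3 · 3 · 0 · 2
2 · 3 · 0 · 1 · 1 · 2
0 · 2 · 2 · 1 · 1 · 0
1) 1 · 3 · 0 · 0 · 1 · 1
0 · 1 · 1 · 0 · 1 · 2
0 · 1 · 2 · 3 · 3 · 2
3 · 2 · 3 · 3 · 0 · 2
3 · 3 · 0 · 1 · 1 · 2
0 · 2 · 2 · 1 · 1 · 0
2) 1 · 3 · 0 · 0 · 1 · 1
0 · 1 · 2 · 1 · 2 · 2
1 · 3 · 0 · 2 · 0 · 3
1 · 1 · 2 · 1 · 2 · 2
2 · 1 · 2 · 2 · 1 · 2
1 · 3 · 2 · 1 · 1 · 0
3) 1 · 3 · 0 · 0 · 1 · 1
0 · 1 · 2 · 1 · 2 · 2
1 · 3 · 0 · 2 · 0 · 3
1 · 1 · 2 · 1 · 2 · 2
3 · 1 · 2 · 2 · 1 · 2
1 · 3 · 2 · 1 · 1 · 0
4) 1 · 3 · 0 · 0 · 1 · 1
0 · 1 · 2 · 1 · 2 · 2
1 · 3 · 0 · 2 · 0 · 3
2 · 1 · 2 · 1 · 2 · 2
0 · 2 · 2 · 2 · 1 · 2
2 · 3 · 2 · 1 · 1 · 0
5) 1 · 3 · 0 · 0 · 1 · 1
0 · 1 · 2 · 1 · 2 · 2
1 · 3 · 0 · 2 · 0 · 3
2 · 1 · 2 · 1 · 2 · 2
1 · 2 · 2 · 2 · 1 · 2
2 · 3 · 2 · 1 · 1 · 0
6) 1 · 3 · 0 · 0 · 1 · 1
0 · 1 · 2 · 1 · 2 · 2
1 · 3 · 0 · 2 · 0 · 3
2 · 1 · 2 · 1 · 2 · 2
2 · 2 · 2 · 2 · 1 · 2
2 · 3 · 2 · 1 · 1 · 0
7) 1 · 3 · 0 · 0 · 1 · 1
0 · 1 · 2 · 1 · 2 · 2
1 · 3 · 0 · 2 · 0 · 3
2 · 1 · 2 · 1 · 2 · 2
3 · 2 · 2 · 2 · 1 · 2
2 · 3 · 2 · 1 · 1 · 0
8) 1 · 3 · 0 · 0 · 1 · 1
0 · 1 · 2 · 1 · 2 · 2
1 · 3 · 0 · 2 · 0 · 3
3 · 1 · 2 · 1 · 2 · 2
0 · 3 · 2 · 2 · 1 · 2
3 · 3 · 2 · 1 · 1 · 0
9) 1 · 3 · 0 · 0 · 1 · 1
0 · 1 · 2 · 1 · 2 · 2
1 · 3 · 0 · 2 · 0 · 3
3 · 1 · 2 · 1 · 2 · 2
1 · 3 · 2 · 2 · 1 · 2
3 · 3 · 2 · 1 · 1 · 0
10) 1 · 3 · 0 · 0 · 1 · 1
0 · 1 · 2 · 1 · 2 · 2
1 · 3 · 0 · 2 · 0 · 3
3 · 1 · 2 · 1 · 2 · 2
2 · 3 · 2 · 2 · 1 · 2
3 · 3 · 2 · 1 · 1 · 0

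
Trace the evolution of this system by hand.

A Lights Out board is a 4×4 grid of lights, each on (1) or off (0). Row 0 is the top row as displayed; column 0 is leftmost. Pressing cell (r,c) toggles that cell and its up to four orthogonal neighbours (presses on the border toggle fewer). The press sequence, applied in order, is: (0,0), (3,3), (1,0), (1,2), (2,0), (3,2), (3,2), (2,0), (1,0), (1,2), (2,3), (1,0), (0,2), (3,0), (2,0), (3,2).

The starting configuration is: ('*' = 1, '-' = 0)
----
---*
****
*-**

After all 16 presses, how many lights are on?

gen 0: ----
---*
****
*-**
gen 1: **--
*--*
****
*-**
gen 2: **--
*--*
***-
*---
gen 3: -*--
-*-*
-**-
*---
gen 4: -**-
--*-
-*--
*---
gen 5: -**-
*-*-
*---
----
gen 6: -**-
*-*-
*-*-
-***
gen 7: -**-
*-*-
*---
----
gen 8: -**-
--*-
-*--
*---
gen 9: ***-
***-
**--
*---
gen 10: **--
*--*
***-
*---
gen 11: **--
*---
**-*
*--*
gen 12: -*--
-*--
-*-*
*--*
gen 13: --**
-**-
-*-*
*--*
gen 14: --**
-**-
**-*
-*-*
gen 15: --**
***-
---*
**-*
gen 16: --**
***-
--**
*-*-

9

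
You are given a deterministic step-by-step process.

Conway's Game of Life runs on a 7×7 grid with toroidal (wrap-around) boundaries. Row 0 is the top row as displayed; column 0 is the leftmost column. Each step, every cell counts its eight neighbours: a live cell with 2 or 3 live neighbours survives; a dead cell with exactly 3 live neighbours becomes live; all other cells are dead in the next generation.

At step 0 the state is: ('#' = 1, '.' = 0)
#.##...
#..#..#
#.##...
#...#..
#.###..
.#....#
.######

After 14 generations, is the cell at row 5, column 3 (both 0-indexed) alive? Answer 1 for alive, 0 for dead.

0

k=0  #.##...
#..#..#
#.##...
#...#..
#.###..
.#....#
.######
k=1  .......
#...#.#
#.###..
#...#.#
#.#####
......#
....###
k=2  #...#..
##..###
....#..
.......
.#.##..
.......
.....##
k=3  .#..#..
##.##.#
#...#.#
...##..
.......
....##.
.....##
k=4  .####..
.####.#
.##...#
...###.
...#.#.
....###
......#
k=5  .#..#..
....#..
.#....#
...#.##
...#...
....#.#
#.#...#
k=6  ##.#.#.
#....#.
#...#.#
#.#.###
...#..#
#..#.##
##.#..#
k=7  .....#.
.....#.
...##..
.#..#..
.###...
.#.#.#.
...#...
k=8  ....#..
.....#.
...###.
.#..#..
##.#...
.#.#...
..#....
k=9  .......
...#.#.
...#.#.
##...#.
##.##..
##.#...
..##...
k=10  ..###..
.......
..#..#.
##.#.#.
...##..
#......
.###...
k=11  .#..#..
..#.#..
.##.#.#
.#.#.##
#####.#
.#..#..
.#..#..
k=12  .##.##.
#.#.#..
.#..#.#
.......
......#
....#..
######.
k=13  .......
#.#.#.#
##.#.#.
#....#.
.......
###.#.#
#.....#
k=14  .#...#.
#.#####
..##.#.
##..#..
.....#.
.#...##
.....##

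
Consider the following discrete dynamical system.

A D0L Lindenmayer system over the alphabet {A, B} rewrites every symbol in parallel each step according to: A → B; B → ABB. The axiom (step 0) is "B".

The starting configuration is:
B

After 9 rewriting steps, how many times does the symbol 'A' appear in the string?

[0] B
[1] ABB
[2] BABBABB
[3] ABBBABBABBBABBABB
[4] BABBABBABBBABBABBBABBABBABBBABBABBBABBABB
[5] ABBBABBABBBABBABBBABBABBABBBABBABBBABBABBABBBABBABBBABBABBBABBABBABBBABBABBBABBABBABBBABBABBBABBABB
[6] BABBABBABBBABBABBBABBABBABBBABBABBBABBABBABBBABBABBBABBABB…ABBBABBABBBABBABBBABBABBABBBABBABBBABBABBABBBABBABBBABBABB  (len 239)
[7] ABBBABBABBBABBABBBABBABBABBBABBABBBABBABBABBBABBABBBABBABB…ABBBABBABBBABBABBBABBABBABBBABBABBBABBABBABBBABBABBBABBABB  (len 577)
[8] BABBABBABBBABBABBBABBABBABBBABBABBBABBABBABBBABBABBBABBABB…ABBBABBABBBABBABBBABBABBABBBABBABBBABBABBABBBABBABBBABBABB  (len 1393)
[9] ABBBABBABBBABBABBBABBABBABBBABBABBBABBABBABBBABBABBBABBABB…ABBBABBABBBABBABBBABBABBABBBABBABBBABBABBABBBABBABBBABBABB  (len 3363)

985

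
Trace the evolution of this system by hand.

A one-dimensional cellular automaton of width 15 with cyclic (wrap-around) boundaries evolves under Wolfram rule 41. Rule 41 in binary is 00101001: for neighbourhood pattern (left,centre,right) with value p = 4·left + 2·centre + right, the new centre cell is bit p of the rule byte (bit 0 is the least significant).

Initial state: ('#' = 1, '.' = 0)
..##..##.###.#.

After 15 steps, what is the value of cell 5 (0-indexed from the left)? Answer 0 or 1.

1

step 0: ..##..##.###.#.
step 1: #.#...#.##..#..
step 2: .#..#..##......
step 3: .......#..#####
step 4: .#####....#....
step 5: .#.....##...###
step 6: #..###.#..#.#..
step 7: ...#..#....#...
step 8: ##......##...##
step 9: ...####.#..#.#.
step 10: ##.#...#....#..
step 11: #.#..#...##....
step 12: .#.....#.#..##.
step 13: ...###..#...#..
step 14: ##.#......#...#
step 15: ..#..####...#.#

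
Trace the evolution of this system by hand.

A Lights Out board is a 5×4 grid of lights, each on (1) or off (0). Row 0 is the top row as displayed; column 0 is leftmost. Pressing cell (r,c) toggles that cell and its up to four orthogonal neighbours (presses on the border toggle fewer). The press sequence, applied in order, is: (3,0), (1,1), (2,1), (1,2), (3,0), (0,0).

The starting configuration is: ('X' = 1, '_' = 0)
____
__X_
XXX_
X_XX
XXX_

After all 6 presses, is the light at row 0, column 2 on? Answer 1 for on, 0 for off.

step 0: ____
__X_
XXX_
X_XX
XXX_
step 1: ____
__X_
_XX_
_XXX
_XX_
step 2: _X__
XX__
__X_
_XXX
_XX_
step 3: _X__
X___
XX__
__XX
_XX_
step 4: _XX_
XXXX
XXX_
__XX
_XX_
step 5: _XX_
XXXX
_XX_
XXXX
XXX_
step 6: X_X_
_XXX
_XX_
XXXX
XXX_

1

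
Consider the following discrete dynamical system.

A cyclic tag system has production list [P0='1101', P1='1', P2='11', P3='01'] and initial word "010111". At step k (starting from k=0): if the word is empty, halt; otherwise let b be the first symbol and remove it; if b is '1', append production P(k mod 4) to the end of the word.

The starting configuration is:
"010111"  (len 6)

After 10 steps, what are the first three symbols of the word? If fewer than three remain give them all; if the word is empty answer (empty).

101

step 0: "010111"  (len 6)
step 1: "10111"  (len 5)
step 2: "01111"  (len 5)
step 3: "1111"  (len 4)
step 4: "11101"  (len 5)
step 5: "11011101"  (len 8)
step 6: "10111011"  (len 8)
step 7: "011101111"  (len 9)
step 8: "11101111"  (len 8)
step 9: "11011111101"  (len 11)
step 10: "10111111011"  (len 11)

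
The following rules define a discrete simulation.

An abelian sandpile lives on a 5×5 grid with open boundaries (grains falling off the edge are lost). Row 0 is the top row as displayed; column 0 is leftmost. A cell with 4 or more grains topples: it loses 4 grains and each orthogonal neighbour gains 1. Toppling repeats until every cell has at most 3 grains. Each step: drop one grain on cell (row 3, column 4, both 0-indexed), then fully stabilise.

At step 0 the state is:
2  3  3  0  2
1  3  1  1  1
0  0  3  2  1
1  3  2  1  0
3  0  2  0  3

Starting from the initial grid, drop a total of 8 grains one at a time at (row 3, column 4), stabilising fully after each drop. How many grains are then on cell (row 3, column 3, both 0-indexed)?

3

0) 2  3  3  0  2
1  3  1  1  1
0  0  3  2  1
1  3  2  1  0
3  0  2  0  3
1) 2  3  3  0  2
1  3  1  1  1
0  0  3  2  1
1  3  2  1  1
3  0  2  0  3
2) 2  3  3  0  2
1  3  1  1  1
0  0  3  2  1
1  3  2  1  2
3  0  2  0  3
3) 2  3  3  0  2
1  3  1  1  1
0  0  3  2  1
1  3  2  1  3
3  0  2  0  3
4) 2  3  3  0  2
1  3  1  1  1
0  0  3  2  2
1  3  2  2  1
3  0  2  1  0
5) 2  3  3  0  2
1  3  1  1  1
0  0  3  2  2
1  3  2  2  2
3  0  2  1  0
6) 2  3  3  0  2
1  3  1  1  1
0  0  3  2  2
1  3  2  2  3
3  0  2  1  0
7) 2  3  3  0  2
1  3  1  1  1
0  0  3  2  3
1  3  2  3  0
3  0  2  1  1
8) 2  3  3  0  2
1  3  1  1  1
0  0  3  2  3
1  3  2  3  1
3  0  2  1  1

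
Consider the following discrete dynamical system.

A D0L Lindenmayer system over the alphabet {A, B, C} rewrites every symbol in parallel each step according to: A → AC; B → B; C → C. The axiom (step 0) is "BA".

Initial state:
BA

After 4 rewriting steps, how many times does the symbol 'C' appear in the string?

[0] BA
[1] BAC
[2] BACC
[3] BACCC
[4] BACCCC

4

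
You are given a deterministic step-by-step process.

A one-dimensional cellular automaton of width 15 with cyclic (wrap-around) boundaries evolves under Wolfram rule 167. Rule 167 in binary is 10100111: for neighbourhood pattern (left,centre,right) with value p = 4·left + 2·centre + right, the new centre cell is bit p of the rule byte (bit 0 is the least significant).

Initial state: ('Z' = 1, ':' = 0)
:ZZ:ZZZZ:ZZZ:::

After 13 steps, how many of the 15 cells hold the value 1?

k=0  :ZZ:ZZZZ:ZZZ:::
k=1  Z::Z:ZZ:Z:Z::ZZ
k=2  ::ZZZ::ZZZZ:Z:Z
k=3  :Z:Z::Z:ZZ:ZZZZ
k=4  ZZZZ:ZZZ::Z:ZZ:
k=5  :ZZ:Z:Z::ZZZ::Z
k=6  Z::ZZZZ:Z:Z::ZZ
k=7  ::Z:ZZ:ZZZZ:Z:Z
k=8  :ZZZ::Z:ZZ:ZZZZ
k=9  Z:Z::ZZZ::Z:ZZ:
k=10  ZZZ:Z:Z::ZZZ::Z
k=11  ZZ:ZZZZ:Z:Z::Z:
k=12  ::Z:ZZ:ZZZZ:ZZZ
k=13  :ZZZ::Z:ZZ:Z:Z:

8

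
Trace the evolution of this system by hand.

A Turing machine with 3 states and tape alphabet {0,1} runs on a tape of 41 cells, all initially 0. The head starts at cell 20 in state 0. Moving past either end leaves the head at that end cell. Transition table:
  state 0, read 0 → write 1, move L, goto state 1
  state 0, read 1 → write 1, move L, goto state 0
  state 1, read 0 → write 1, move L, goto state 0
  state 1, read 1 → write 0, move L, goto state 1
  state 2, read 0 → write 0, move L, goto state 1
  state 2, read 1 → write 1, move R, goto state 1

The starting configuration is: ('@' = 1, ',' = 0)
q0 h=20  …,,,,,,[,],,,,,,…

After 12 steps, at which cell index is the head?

8

t=0: q0 h=20  …,,,,,,[,],,,,,,…
t=1: q1 h=19  …,,,,,,[,]@,,,,,…
t=2: q0 h=18  …,,,,,,[,]@@,,,,…
t=3: q1 h=17  …,,,,,,[,]@@@,,,…
t=4: q0 h=16  …,,,,,,[,]@@@@,,…
t=5: q1 h=15  …,,,,,,[,]@@@@@,…
t=6: q0 h=14  …,,,,,,[,]@@@@@@…
t=7: q1 h=13  …,,,,,,[,]@@@@@@…
t=8: q0 h=12  …,,,,,,[,]@@@@@@…
t=9: q1 h=11  …,,,,,,[,]@@@@@@…
t=10: q0 h=10  …,,,,,,[,]@@@@@@…
t=11: q1 h= 9  …,,,,,,[,]@@@@@@…
t=12: q0 h= 8  …,,,,,,[,]@@@@@@…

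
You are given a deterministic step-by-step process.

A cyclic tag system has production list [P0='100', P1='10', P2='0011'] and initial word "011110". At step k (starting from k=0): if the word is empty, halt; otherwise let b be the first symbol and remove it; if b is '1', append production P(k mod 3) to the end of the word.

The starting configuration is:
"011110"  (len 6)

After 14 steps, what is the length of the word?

gen 0: "011110"  (len 6)
gen 1: "11110"  (len 5)
gen 2: "111010"  (len 6)
gen 3: "110100011"  (len 9)
gen 4: "10100011100"  (len 11)
gen 5: "010001110010"  (len 12)
gen 6: "10001110010"  (len 11)
gen 7: "0001110010100"  (len 13)
gen 8: "001110010100"  (len 12)
gen 9: "01110010100"  (len 11)
gen 10: "1110010100"  (len 10)
gen 11: "11001010010"  (len 11)
gen 12: "10010100100011"  (len 14)
gen 13: "0010100100011100"  (len 16)
gen 14: "010100100011100"  (len 15)

15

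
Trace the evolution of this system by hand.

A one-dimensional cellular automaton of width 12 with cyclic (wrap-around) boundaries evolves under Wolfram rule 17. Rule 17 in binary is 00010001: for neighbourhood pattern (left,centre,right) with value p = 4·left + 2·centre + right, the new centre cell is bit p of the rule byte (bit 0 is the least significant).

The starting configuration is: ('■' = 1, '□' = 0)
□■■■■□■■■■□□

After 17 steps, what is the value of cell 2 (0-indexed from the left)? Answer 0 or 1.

1

[0] □■■■■□■■■■□□
[1] □□□□□□□□□□■■
[2] ■■■■■■■■■□□□
[3] □□□□□□□□□■■□
[4] ■■■■■■■■□□□■
[5] □□□□□□□□■■□□
[6] ■■■■■■■□□□■■
[7] □□□□□□□■■□□□
[8] ■■■■■■□□□■■■
[9] □□□□□□■■□□□□
[10] ■■■■■□□□■■■■
[11] □□□□□■■□□□□□
[12] ■■■■□□□■■■■■
[13] □□□□■■□□□□□□
[14] ■■■□□□■■■■■■
[15] □□□■■□□□□□□□
[16] ■■□□□■■■■■■■
[17] □□■■□□□□□□□□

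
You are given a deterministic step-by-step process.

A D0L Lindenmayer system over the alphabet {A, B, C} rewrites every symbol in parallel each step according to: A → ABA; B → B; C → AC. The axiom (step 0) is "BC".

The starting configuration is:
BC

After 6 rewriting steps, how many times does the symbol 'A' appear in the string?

[0] BC
[1] BAC
[2] BABAAC
[3] BABABABAABAAC
[4] BABABABABABABABAABABABAABAAC
[5] BABABABABABABABABABABABABABABABAABABABABABABABAABABABAABAAC
[6] BABABABABABABABABABABABABABABABABABABABABABABABABABABABABA…ABABABABABABABABABABABABABABABAABABABABABABABAABABABAABAAC  (len 122)

63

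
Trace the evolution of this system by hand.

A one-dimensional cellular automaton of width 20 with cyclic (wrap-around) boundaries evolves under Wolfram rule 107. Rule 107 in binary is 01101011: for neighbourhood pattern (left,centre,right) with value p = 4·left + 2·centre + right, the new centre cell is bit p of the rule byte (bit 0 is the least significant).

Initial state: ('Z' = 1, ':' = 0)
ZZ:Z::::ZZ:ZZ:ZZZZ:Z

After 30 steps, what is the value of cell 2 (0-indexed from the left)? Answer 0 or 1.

gen 0: ZZ:Z::::ZZ:ZZ:ZZZZ:Z
gen 1: :ZZ::ZZZZZZZZZZ::ZZZ
gen 2: ZZZ:ZZ::::::::Z:ZZ:Z
gen 3: ::ZZZZ:ZZZZZZZ:ZZZZZ
gen 4: :ZZ::ZZZ:::::ZZZ:::Z
gen 5: ZZZ:ZZ:Z:ZZZZZ:Z:ZZ:
gen 6: Z:ZZZZZ:ZZ:::ZZ:ZZZZ
gen 7: ZZZ:::ZZZZ:ZZZZZZ:::
gen 8: Z:Z:ZZZ::ZZZ::::Z:ZZ
gen 9: ZZ:ZZ:Z:ZZ:Z:ZZZ:ZZ:
gen 10: ZZZZZZ:ZZZZ:ZZ:ZZZZZ
gen 11: :::::ZZZ::ZZZZZZ::::
gen 12: ZZZZZZ:Z:ZZ::::Z:ZZZ
gen 13: :::::ZZ:ZZZ:ZZZ:ZZ::
gen 14: ZZZZZZZZZ:ZZZ:ZZZZ:Z
gen 15: ::::::::ZZZ:ZZZ::ZZZ
gen 16: :ZZZZZZZZ:ZZZ:Z:ZZ:Z
gen 17: ZZ::::::ZZZ:ZZ:ZZZZ:
gen 18: ZZ:ZZZZZZ:ZZZZZZ::ZZ
gen 19: :ZZZ::::ZZZ::::Z:ZZ:
gen 20: ZZ:Z:ZZZZ:Z:ZZZ:ZZZ:
gen 21: ZZZ:ZZ::ZZ:ZZ:ZZZ:ZZ
gen 22: ::ZZZZ:ZZZZZZZZ:ZZZ:
gen 23: ZZZ::ZZZ::::::ZZZ:Z:
gen 24: Z:Z:ZZ:Z:ZZZZZZ:ZZ:Z
gen 25: ZZ:ZZZZ:ZZ::::ZZZZZZ
gen 26: :ZZZ::ZZZZ:ZZZZ:::::
gen 27: ZZ:Z:ZZ::ZZZ::Z:ZZZZ
gen 28: :ZZ:ZZZ:ZZ:Z:Z:ZZ:::
gen 29: ZZZZZ:ZZZZZ:Z:ZZZ:ZZ
gen 30: ::::ZZZ:::ZZ:ZZ:ZZZ:

0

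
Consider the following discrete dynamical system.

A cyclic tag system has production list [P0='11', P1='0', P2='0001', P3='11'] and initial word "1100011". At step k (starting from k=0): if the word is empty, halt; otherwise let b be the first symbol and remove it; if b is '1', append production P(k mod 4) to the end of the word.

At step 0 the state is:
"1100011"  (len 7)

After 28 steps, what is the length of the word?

k=0  "1100011"  (len 7)
k=1  "10001111"  (len 8)
k=2  "00011110"  (len 8)
k=3  "0011110"  (len 7)
k=4  "011110"  (len 6)
k=5  "11110"  (len 5)
k=6  "11100"  (len 5)
k=7  "11000001"  (len 8)
k=8  "100000111"  (len 9)
k=9  "0000011111"  (len 10)
k=10  "000011111"  (len 9)
k=11  "00011111"  (len 8)
k=12  "0011111"  (len 7)
k=13  "011111"  (len 6)
k=14  "11111"  (len 5)
k=15  "11110001"  (len 8)
k=16  "111000111"  (len 9)
k=17  "1100011111"  (len 10)
k=18  "1000111110"  (len 10)
k=19  "0001111100001"  (len 13)
k=20  "001111100001"  (len 12)
k=21  "01111100001"  (len 11)
k=22  "1111100001"  (len 10)
k=23  "1111000010001"  (len 13)
k=24  "11100001000111"  (len 14)
k=25  "110000100011111"  (len 15)
k=26  "100001000111110"  (len 15)
k=27  "000010001111100001"  (len 18)
k=28  "00010001111100001"  (len 17)

17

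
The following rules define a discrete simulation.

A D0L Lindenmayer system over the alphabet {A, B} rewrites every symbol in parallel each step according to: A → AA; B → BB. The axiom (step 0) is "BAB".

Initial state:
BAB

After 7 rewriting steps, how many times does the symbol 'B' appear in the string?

256

k=0  BAB
k=1  BBAABB
k=2  BBBBAAAABBBB
k=3  BBBBBBBBAAAAAAAABBBBBBBB
k=4  BBBBBBBBBBBBBBBBAAAAAAAAAAAAAAAABBBBBBBBBBBBBBBB
k=5  BBBBBBBBBBBBBBBBBBBBBBBBBBBBBBBBAAAAAAAAAAAAAAAAAAAAAAAAAAAAAAAABBBBBBBBBBBBBBBBBBBBBBBBBBBBBBBB
k=6  BBBBBBBBBBBBBBBBBBBBBBBBBBBBBBBBBBBBBBBBBBBBBBBBBBBBBBBBBB…BBBBBBBBBBBBBBBBBBBBBBBBBBBBBBBBBBBBBBBBBBBBBBBBBBBBBBBBBB  (len 192)
k=7  BBBBBBBBBBBBBBBBBBBBBBBBBBBBBBBBBBBBBBBBBBBBBBBBBBBBBBBBBB…BBBBBBBBBBBBBBBBBBBBBBBBBBBBBBBBBBBBBBBBBBBBBBBBBBBBBBBBBB  (len 384)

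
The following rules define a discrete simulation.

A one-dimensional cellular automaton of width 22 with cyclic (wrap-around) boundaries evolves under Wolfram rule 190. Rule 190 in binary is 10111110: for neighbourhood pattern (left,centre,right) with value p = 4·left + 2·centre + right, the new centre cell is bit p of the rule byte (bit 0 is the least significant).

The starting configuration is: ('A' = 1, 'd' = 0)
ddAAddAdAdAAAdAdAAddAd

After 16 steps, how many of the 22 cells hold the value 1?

18

step 0: ddAAddAdAdAAAdAdAAddAd
step 1: dAAdAAAAAAAAdAAAAdAAAA
step 2: AAdAAAAAAAAdAAAAdAAAAd
step 3: AdAAAAAAAAdAAAAdAAAAdA
step 4: dAAAAAAAAdAAAAdAAAAdAA
step 5: AAAAAAAAdAAAAdAAAAdAAd
step 6: AAAAAAAdAAAAdAAAAdAAdA
step 7: AAAAAAdAAAAdAAAAdAAdAA
step 8: AAAAAdAAAAdAAAAdAAdAAA
step 9: AAAAdAAAAdAAAAdAAdAAAA
step 10: AAAdAAAAdAAAAdAAdAAAAA
step 11: AAdAAAAdAAAAdAAdAAAAAA
step 12: AdAAAAdAAAAdAAdAAAAAAA
step 13: dAAAAdAAAAdAAdAAAAAAAA
step 14: AAAAdAAAAdAAdAAAAAAAAd
step 15: AAAdAAAAdAAdAAAAAAAAdA
step 16: AAdAAAAdAAdAAAAAAAAdAA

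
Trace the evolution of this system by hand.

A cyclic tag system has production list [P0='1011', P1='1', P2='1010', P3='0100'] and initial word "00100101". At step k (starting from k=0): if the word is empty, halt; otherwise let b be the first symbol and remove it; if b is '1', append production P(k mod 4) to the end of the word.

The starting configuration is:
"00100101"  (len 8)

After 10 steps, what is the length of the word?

11

step 0: "00100101"  (len 8)
step 1: "0100101"  (len 7)
step 2: "100101"  (len 6)
step 3: "001011010"  (len 9)
step 4: "01011010"  (len 8)
step 5: "1011010"  (len 7)
step 6: "0110101"  (len 7)
step 7: "110101"  (len 6)
step 8: "101010100"  (len 9)
step 9: "010101001011"  (len 12)
step 10: "10101001011"  (len 11)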